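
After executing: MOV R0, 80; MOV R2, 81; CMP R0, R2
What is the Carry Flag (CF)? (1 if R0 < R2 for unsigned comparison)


Register state trace:
  MOV R0, 80  → R0 = 80
  MOV R2, 81  → R2 = 81
  CMP R0, R2  → unsigned 80 - 81: borrow occurs
  80 < 81, so CF = 1
CF = 1

1


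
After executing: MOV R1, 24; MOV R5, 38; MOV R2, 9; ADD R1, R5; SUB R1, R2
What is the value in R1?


Register state trace:
  MOV R1, 24  → R1 = 24
  MOV R5, 38  → R5 = 38
  MOV R2, 9  → R2 = 9
  ADD R1, R5  → R1 = 24 + 38 = 62
  SUB R1, R2  → R1 = 62 - 9 = 53
Final: R1 = 53

53


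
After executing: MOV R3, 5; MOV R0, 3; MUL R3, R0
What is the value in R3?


Register state trace:
  MOV R3, 5  → R3 = 5
  MOV R0, 3  → R0 = 3
  MUL R3, R0  → R3 = 5 * 3 = 15
Final: R3 = 15

15


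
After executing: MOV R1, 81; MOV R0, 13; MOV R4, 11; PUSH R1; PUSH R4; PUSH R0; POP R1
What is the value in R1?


Stack trace (top is rightmost):
  MOV R1, 81  → R1 = 81
  MOV R0, 13  → R0 = 13
  MOV R4, 11  → R4 = 11
  PUSH R1  → stack: [81]
  PUSH R4  → stack: [81, 11]
  PUSH R0  → stack: [81, 11, 13]
  POP R1  → R1 = 13, stack: [81, 11]
Final: R1 = 13

13


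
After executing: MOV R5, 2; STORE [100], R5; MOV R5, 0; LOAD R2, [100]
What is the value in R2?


Register and memory trace:
  MOV R5, 2  → R5 = 2
  STORE [100], R5  → mem[100] = 2
  MOV R5, 0  → R5 = 0
  LOAD R2, [100]  → R2 = mem[100] = 2
Final: R2 = 2

2


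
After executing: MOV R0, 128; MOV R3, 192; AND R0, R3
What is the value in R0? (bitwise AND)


Register state trace:
  MOV R0, 128  → R0 = 128 (0b10000000)
  MOV R3, 192  → R3 = 192 (0b11000000)
  AND R0, R3  → R0 = 128 AND 192 = 128 (0b10000000)
Final: R0 = 128

128


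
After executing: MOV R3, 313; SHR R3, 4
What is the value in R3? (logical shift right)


Register state trace:
  MOV R3, 313  → R3 = 313
  SHR R3, 4  → R3 = 313 >> 4 = 313 // 2^4 = 19
Final: R3 = 19

19


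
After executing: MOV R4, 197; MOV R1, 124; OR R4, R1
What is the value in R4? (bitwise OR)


Register state trace:
  MOV R4, 197  → R4 = 197 (0b11000101)
  MOV R1, 124  → R1 = 124 (0b01111100)
  OR R4, R1   → R4 = 197 OR 124 = 253 (0b11111101)
Final: R4 = 253

253


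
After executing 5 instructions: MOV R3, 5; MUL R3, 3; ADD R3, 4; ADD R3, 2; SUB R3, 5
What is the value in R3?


Register state trace:
  MOV R3, 5  → R3 = 5
  MUL R3, 3  → R3 = 5 * 3 = 15
  ADD R3, 4  → R3 = 15 + 4 = 19
  ADD R3, 2  → R3 = 19 + 2 = 21
  SUB R3, 5  → R3 = 21 - 5 = 16
Final: R3 = 16

16


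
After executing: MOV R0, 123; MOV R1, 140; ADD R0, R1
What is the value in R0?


Register state trace:
  MOV R0, 123  → R0 = 123
  MOV R1, 140  → R1 = 140
  ADD R0, R1  → R0 = 123 + 140 = 263
Final: R0 = 263

263


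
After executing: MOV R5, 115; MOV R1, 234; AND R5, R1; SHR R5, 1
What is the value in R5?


Register state trace:
  MOV R5, 115  → R5 = 115 (0b01110011)
  MOV R1, 234  → R1 = 234 (0b11101010)
  AND R5, R1  → R5 = 115 AND 234 = 98 (0b01100010)
  SHR R5, 1  → R5 = 98 >> 1 = 49
Final: R5 = 49

49


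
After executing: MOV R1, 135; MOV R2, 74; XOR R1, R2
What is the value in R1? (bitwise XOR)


Register state trace:
  MOV R1, 135  → R1 = 135 (0b10000111)
  MOV R2, 74  → R2 = 74 (0b01001010)
  XOR R1, R2  → R1 = 135 XOR 74 = 205 (0b11001101)
Final: R1 = 205

205


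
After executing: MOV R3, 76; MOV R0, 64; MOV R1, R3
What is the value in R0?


Register state trace:
  MOV R3, 76  → R3 = 76
  MOV R0, 64  → R0 = 64
  MOV R1, R3  → R1 = 76
Final: R0 = 64

64


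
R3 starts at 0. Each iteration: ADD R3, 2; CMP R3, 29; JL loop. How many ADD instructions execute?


Loop trace (R3 starts at 0, target 29, step 2):
  ADD #1: R3 = 0 + 2 = 2  → 2 < 29, loop
  ADD #2: R3 = 2 + 2 = 4  → 4 < 29, loop
  ADD #3: R3 = 4 + 2 = 6  → 6 < 29, loop
  ADD #4: R3 = 6 + 2 = 8  → 8 < 29, loop
  ADD #5: R3 = 8 + 2 = 10  → 10 < 29, loop
  ADD #6: R3 = 10 + 2 = 12  → 12 < 29, loop
  ADD #7: R3 = 12 + 2 = 14  → 14 < 29, loop
  ADD #8: R3 = 14 + 2 = 16  → 16 < 29, loop
  ADD #9: R3 = 16 + 2 = 18  → 18 < 29, loop
  ADD #10: R3 = 18 + 2 = 20  → 20 < 29, loop
  ADD #11: R3 = 20 + 2 = 22  → 22 < 29, loop
  ADD #12: R3 = 22 + 2 = 24  → 24 < 29, loop
  ADD #13: R3 = 24 + 2 = 26  → 26 < 29, loop
  ADD #14: R3 = 26 + 2 = 28  → 28 < 29, loop
  ADD #15: R3 = 28 + 2 = 30  → 30 >= 29, exit
Total ADD instructions: 15

15


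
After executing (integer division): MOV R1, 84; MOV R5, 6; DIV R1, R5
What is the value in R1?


Register state trace:
  MOV R1, 84  → R1 = 84
  MOV R5, 6  → R5 = 6
  DIV R1, R5  → R1 = 84 // 6 = 14
Final: R1 = 14

14


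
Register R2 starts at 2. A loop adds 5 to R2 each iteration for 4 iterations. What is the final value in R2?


Starting value: R2 = 2
  Iter 1: R2 = 2 + 5 = 7
  Iter 2: R2 = 7 + 5 = 12
  Iter 3: R2 = 12 + 5 = 17
  Iter 4: R2 = 17 + 5 = 22
Final: R2 = 22

22


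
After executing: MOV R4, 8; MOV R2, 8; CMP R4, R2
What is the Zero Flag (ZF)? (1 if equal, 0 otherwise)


Register state trace:
  MOV R4, 8  → R4 = 8
  MOV R2, 8  → R2 = 8
  CMP R4, R2  → computes 8 - 8 = 0
  Result is zero, so values are equal
ZF = 1

1


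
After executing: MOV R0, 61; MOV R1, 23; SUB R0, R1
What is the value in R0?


Register state trace:
  MOV R0, 61  → R0 = 61
  MOV R1, 23  → R1 = 23
  SUB R0, R1  → R0 = 61 - 23 = 38
Final: R0 = 38

38


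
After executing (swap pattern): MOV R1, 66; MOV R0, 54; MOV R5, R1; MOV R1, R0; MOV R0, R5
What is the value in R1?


Register state trace (swap pattern):
  MOV R1, 66  → R1 = 66
  MOV R0, 54  → R0 = 54
  MOV R5, R1  → R5 = 66  (save R1)
  MOV R1, R0  → R1 = 54  (R1 gets R0's value)
  MOV R0, R5  → R0 = 66  (R0 gets saved value)
Final: R1 = 54

54


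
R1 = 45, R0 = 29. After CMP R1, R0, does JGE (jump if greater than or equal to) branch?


Trace:
  R1 = 45, R0 = 29
  CMP R1, R0  → compares 45 vs 29
  JGE checks: is 45 greater than or equal to 29?
  45 > 29, so condition is true
Branch taken: Yes

Yes


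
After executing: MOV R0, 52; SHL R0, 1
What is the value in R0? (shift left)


Register state trace:
  MOV R0, 52  → R0 = 52
  SHL R0, 1  → R0 = 52 << 1 = 52 * 2^1 = 104
Final: R0 = 104

104


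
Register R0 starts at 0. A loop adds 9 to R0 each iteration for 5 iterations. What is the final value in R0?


Starting value: R0 = 0
  Iter 1: R0 = 0 + 9 = 9
  Iter 2: R0 = 9 + 9 = 18
  Iter 3: R0 = 18 + 9 = 27
  Iter 4: R0 = 27 + 9 = 36
  Iter 5: R0 = 36 + 9 = 45
Final: R0 = 45

45


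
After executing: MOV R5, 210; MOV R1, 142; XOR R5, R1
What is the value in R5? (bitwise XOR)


Register state trace:
  MOV R5, 210  → R5 = 210 (0b11010010)
  MOV R1, 142  → R1 = 142 (0b10001110)
  XOR R5, R1  → R5 = 210 XOR 142 = 92 (0b01011100)
Final: R5 = 92

92


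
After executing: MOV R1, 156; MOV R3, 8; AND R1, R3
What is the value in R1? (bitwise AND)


Register state trace:
  MOV R1, 156  → R1 = 156 (0b10011100)
  MOV R3, 8  → R3 = 8 (0b00001000)
  AND R1, R3  → R1 = 156 AND 8 = 8 (0b00001000)
Final: R1 = 8

8


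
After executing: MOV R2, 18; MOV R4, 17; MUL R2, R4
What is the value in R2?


Register state trace:
  MOV R2, 18  → R2 = 18
  MOV R4, 17  → R4 = 17
  MUL R2, R4  → R2 = 18 * 17 = 306
Final: R2 = 306

306


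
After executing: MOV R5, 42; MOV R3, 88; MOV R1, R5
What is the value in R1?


Register state trace:
  MOV R5, 42  → R5 = 42
  MOV R3, 88  → R3 = 88
  MOV R1, R5  → R1 = 42
Final: R1 = 42

42


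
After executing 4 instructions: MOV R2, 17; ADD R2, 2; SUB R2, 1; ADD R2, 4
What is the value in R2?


Register state trace:
  MOV R2, 17  → R2 = 17
  ADD R2, 2  → R2 = 17 + 2 = 19
  SUB R2, 1  → R2 = 19 - 1 = 18
  ADD R2, 4  → R2 = 18 + 4 = 22
Final: R2 = 22

22


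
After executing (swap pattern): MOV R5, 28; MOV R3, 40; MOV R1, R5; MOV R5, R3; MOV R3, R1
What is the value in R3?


Register state trace (swap pattern):
  MOV R5, 28  → R5 = 28
  MOV R3, 40  → R3 = 40
  MOV R1, R5  → R1 = 28  (save R5)
  MOV R5, R3  → R5 = 40  (R5 gets R3's value)
  MOV R3, R1  → R3 = 28  (R3 gets saved value)
Final: R3 = 28

28


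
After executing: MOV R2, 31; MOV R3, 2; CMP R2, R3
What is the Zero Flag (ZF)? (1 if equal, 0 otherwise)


Register state trace:
  MOV R2, 31  → R2 = 31
  MOV R3, 2  → R3 = 2
  CMP R2, R3  → computes 31 - 2 = 29
  Result is nonzero, so values are not equal
ZF = 0

0


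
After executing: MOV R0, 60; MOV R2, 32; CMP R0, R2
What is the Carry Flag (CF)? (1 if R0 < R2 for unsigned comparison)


Register state trace:
  MOV R0, 60  → R0 = 60
  MOV R2, 32  → R2 = 32
  CMP R0, R2  → unsigned 60 - 32: no borrow
  60 >= 32, so CF = 0
CF = 0

0


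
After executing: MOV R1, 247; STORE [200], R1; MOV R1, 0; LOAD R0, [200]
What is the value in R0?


Register and memory trace:
  MOV R1, 247  → R1 = 247
  STORE [200], R1  → mem[200] = 247
  MOV R1, 0  → R1 = 0
  LOAD R0, [200]  → R0 = mem[200] = 247
Final: R0 = 247

247


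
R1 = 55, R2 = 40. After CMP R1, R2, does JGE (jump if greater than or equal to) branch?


Trace:
  R1 = 55, R2 = 40
  CMP R1, R2  → compares 55 vs 40
  JGE checks: is 55 greater than or equal to 40?
  55 > 40, so condition is true
Branch taken: Yes

Yes


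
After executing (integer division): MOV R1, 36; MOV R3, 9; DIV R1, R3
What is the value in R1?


Register state trace:
  MOV R1, 36  → R1 = 36
  MOV R3, 9  → R3 = 9
  DIV R1, R3  → R1 = 36 // 9 = 4
Final: R1 = 4

4


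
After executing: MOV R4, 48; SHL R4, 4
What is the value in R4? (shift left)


Register state trace:
  MOV R4, 48  → R4 = 48
  SHL R4, 4  → R4 = 48 << 4 = 48 * 2^4 = 768
Final: R4 = 768

768


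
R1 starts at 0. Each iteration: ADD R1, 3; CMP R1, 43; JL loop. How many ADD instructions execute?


Loop trace (R1 starts at 0, target 43, step 3):
  ADD #1: R1 = 0 + 3 = 3  → 3 < 43, loop
  ADD #2: R1 = 3 + 3 = 6  → 6 < 43, loop
  ADD #3: R1 = 6 + 3 = 9  → 9 < 43, loop
  ADD #4: R1 = 9 + 3 = 12  → 12 < 43, loop
  ADD #5: R1 = 12 + 3 = 15  → 15 < 43, loop
  ADD #6: R1 = 15 + 3 = 18  → 18 < 43, loop
  ADD #7: R1 = 18 + 3 = 21  → 21 < 43, loop
  ADD #8: R1 = 21 + 3 = 24  → 24 < 43, loop
  ADD #9: R1 = 24 + 3 = 27  → 27 < 43, loop
  ADD #10: R1 = 27 + 3 = 30  → 30 < 43, loop
  ADD #11: R1 = 30 + 3 = 33  → 33 < 43, loop
  ADD #12: R1 = 33 + 3 = 36  → 36 < 43, loop
  ADD #13: R1 = 36 + 3 = 39  → 39 < 43, loop
  ADD #14: R1 = 39 + 3 = 42  → 42 < 43, loop
  ADD #15: R1 = 42 + 3 = 45  → 45 >= 43, exit
Total ADD instructions: 15

15


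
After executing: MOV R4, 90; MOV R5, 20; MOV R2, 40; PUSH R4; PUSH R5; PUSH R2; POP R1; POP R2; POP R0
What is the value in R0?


Stack trace (top is rightmost):
  MOV R4, 90  → R4 = 90
  MOV R5, 20  → R5 = 20
  MOV R2, 40  → R2 = 40
  PUSH R4  → stack: [90]
  PUSH R5  → stack: [90, 20]
  PUSH R2  → stack: [90, 20, 40]
  POP R1  → R1 = 40, stack: [90, 20]
  POP R2  → R2 = 20, stack: [90]
  POP R0  → R0 = 90, stack: []
Final: R0 = 90

90


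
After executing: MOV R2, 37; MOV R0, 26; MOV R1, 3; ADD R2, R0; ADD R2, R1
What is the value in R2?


Register state trace:
  MOV R2, 37  → R2 = 37
  MOV R0, 26  → R0 = 26
  MOV R1, 3  → R1 = 3
  ADD R2, R0  → R2 = 37 + 26 = 63
  ADD R2, R1  → R2 = 63 + 3 = 66
Final: R2 = 66

66


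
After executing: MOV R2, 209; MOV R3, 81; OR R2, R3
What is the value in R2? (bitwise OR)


Register state trace:
  MOV R2, 209  → R2 = 209 (0b11010001)
  MOV R3, 81  → R3 = 81 (0b01010001)
  OR R2, R3   → R2 = 209 OR 81 = 209 (0b11010001)
Final: R2 = 209

209


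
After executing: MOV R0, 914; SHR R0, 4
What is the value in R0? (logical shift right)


Register state trace:
  MOV R0, 914  → R0 = 914
  SHR R0, 4  → R0 = 914 >> 4 = 914 // 2^4 = 57
Final: R0 = 57

57


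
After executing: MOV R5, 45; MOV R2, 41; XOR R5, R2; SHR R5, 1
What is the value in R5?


Register state trace:
  MOV R5, 45  → R5 = 45 (0b00101101)
  MOV R2, 41  → R2 = 41 (0b00101001)
  XOR R5, R2  → R5 = 45 XOR 41 = 4 (0b00000100)
  SHR R5, 1  → R5 = 4 >> 1 = 2
Final: R5 = 2

2


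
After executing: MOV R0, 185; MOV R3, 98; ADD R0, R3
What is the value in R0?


Register state trace:
  MOV R0, 185  → R0 = 185
  MOV R3, 98  → R3 = 98
  ADD R0, R3  → R0 = 185 + 98 = 283
Final: R0 = 283

283


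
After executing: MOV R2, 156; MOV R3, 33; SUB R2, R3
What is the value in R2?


Register state trace:
  MOV R2, 156  → R2 = 156
  MOV R3, 33  → R3 = 33
  SUB R2, R3  → R2 = 156 - 33 = 123
Final: R2 = 123

123


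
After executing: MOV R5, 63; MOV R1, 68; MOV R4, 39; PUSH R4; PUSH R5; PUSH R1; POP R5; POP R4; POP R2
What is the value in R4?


Stack trace (top is rightmost):
  MOV R5, 63  → R5 = 63
  MOV R1, 68  → R1 = 68
  MOV R4, 39  → R4 = 39
  PUSH R4  → stack: [39]
  PUSH R5  → stack: [39, 63]
  PUSH R1  → stack: [39, 63, 68]
  POP R5  → R5 = 68, stack: [39, 63]
  POP R4  → R4 = 63, stack: [39]
  POP R2  → R2 = 39, stack: []
Final: R4 = 63

63


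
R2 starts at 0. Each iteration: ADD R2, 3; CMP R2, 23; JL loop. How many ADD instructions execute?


Loop trace (R2 starts at 0, target 23, step 3):
  ADD #1: R2 = 0 + 3 = 3  → 3 < 23, loop
  ADD #2: R2 = 3 + 3 = 6  → 6 < 23, loop
  ADD #3: R2 = 6 + 3 = 9  → 9 < 23, loop
  ADD #4: R2 = 9 + 3 = 12  → 12 < 23, loop
  ADD #5: R2 = 12 + 3 = 15  → 15 < 23, loop
  ADD #6: R2 = 15 + 3 = 18  → 18 < 23, loop
  ADD #7: R2 = 18 + 3 = 21  → 21 < 23, loop
  ADD #8: R2 = 21 + 3 = 24  → 24 >= 23, exit
Total ADD instructions: 8

8


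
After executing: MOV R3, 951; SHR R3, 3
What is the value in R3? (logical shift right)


Register state trace:
  MOV R3, 951  → R3 = 951
  SHR R3, 3  → R3 = 951 >> 3 = 951 // 2^3 = 118
Final: R3 = 118

118


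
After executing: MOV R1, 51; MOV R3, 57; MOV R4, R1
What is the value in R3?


Register state trace:
  MOV R1, 51  → R1 = 51
  MOV R3, 57  → R3 = 57
  MOV R4, R1  → R4 = 51
Final: R3 = 57

57


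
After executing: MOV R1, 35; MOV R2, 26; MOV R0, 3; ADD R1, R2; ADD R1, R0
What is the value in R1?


Register state trace:
  MOV R1, 35  → R1 = 35
  MOV R2, 26  → R2 = 26
  MOV R0, 3  → R0 = 3
  ADD R1, R2  → R1 = 35 + 26 = 61
  ADD R1, R0  → R1 = 61 + 3 = 64
Final: R1 = 64

64


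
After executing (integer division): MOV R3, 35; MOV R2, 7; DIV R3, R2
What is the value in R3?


Register state trace:
  MOV R3, 35  → R3 = 35
  MOV R2, 7  → R2 = 7
  DIV R3, R2  → R3 = 35 // 7 = 5
Final: R3 = 5

5


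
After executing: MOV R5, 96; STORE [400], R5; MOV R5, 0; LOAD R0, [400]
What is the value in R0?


Register and memory trace:
  MOV R5, 96  → R5 = 96
  STORE [400], R5  → mem[400] = 96
  MOV R5, 0  → R5 = 0
  LOAD R0, [400]  → R0 = mem[400] = 96
Final: R0 = 96

96


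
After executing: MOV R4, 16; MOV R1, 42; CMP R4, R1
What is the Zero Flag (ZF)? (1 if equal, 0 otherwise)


Register state trace:
  MOV R4, 16  → R4 = 16
  MOV R1, 42  → R1 = 42
  CMP R4, R1  → computes 16 - 42 = -26
  Result is nonzero, so values are not equal
ZF = 0

0


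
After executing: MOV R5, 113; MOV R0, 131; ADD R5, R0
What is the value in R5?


Register state trace:
  MOV R5, 113  → R5 = 113
  MOV R0, 131  → R0 = 131
  ADD R5, R0  → R5 = 113 + 131 = 244
Final: R5 = 244

244


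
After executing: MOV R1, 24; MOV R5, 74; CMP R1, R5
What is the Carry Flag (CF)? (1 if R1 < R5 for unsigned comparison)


Register state trace:
  MOV R1, 24  → R1 = 24
  MOV R5, 74  → R5 = 74
  CMP R1, R5  → unsigned 24 - 74: borrow occurs
  24 < 74, so CF = 1
CF = 1

1


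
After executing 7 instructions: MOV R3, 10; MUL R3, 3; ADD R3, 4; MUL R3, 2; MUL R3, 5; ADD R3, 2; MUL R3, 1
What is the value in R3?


Register state trace:
  MOV R3, 10  → R3 = 10
  MUL R3, 3  → R3 = 10 * 3 = 30
  ADD R3, 4  → R3 = 30 + 4 = 34
  MUL R3, 2  → R3 = 34 * 2 = 68
  MUL R3, 5  → R3 = 68 * 5 = 340
  ADD R3, 2  → R3 = 340 + 2 = 342
  MUL R3, 1  → R3 = 342 * 1 = 342
Final: R3 = 342

342


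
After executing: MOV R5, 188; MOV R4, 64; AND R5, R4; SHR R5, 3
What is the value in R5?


Register state trace:
  MOV R5, 188  → R5 = 188 (0b10111100)
  MOV R4, 64  → R4 = 64 (0b01000000)
  AND R5, R4  → R5 = 188 AND 64 = 0 (0b00000000)
  SHR R5, 3  → R5 = 0 >> 3 = 0
Final: R5 = 0

0


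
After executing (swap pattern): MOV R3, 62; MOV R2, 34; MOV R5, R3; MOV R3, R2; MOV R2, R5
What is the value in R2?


Register state trace (swap pattern):
  MOV R3, 62  → R3 = 62
  MOV R2, 34  → R2 = 34
  MOV R5, R3  → R5 = 62  (save R3)
  MOV R3, R2  → R3 = 34  (R3 gets R2's value)
  MOV R2, R5  → R2 = 62  (R2 gets saved value)
Final: R2 = 62

62


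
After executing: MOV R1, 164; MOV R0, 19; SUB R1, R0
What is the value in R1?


Register state trace:
  MOV R1, 164  → R1 = 164
  MOV R0, 19  → R0 = 19
  SUB R1, R0  → R1 = 164 - 19 = 145
Final: R1 = 145

145


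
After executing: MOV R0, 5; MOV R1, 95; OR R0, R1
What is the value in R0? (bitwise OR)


Register state trace:
  MOV R0, 5  → R0 = 5 (0b00000101)
  MOV R1, 95  → R1 = 95 (0b01011111)
  OR R0, R1   → R0 = 5 OR 95 = 95 (0b01011111)
Final: R0 = 95

95


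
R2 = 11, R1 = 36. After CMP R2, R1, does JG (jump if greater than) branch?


Trace:
  R2 = 11, R1 = 36
  CMP R2, R1  → compares 11 vs 36
  JG checks: is 11 greater than 36?
  11 < 36, so condition is false
Branch taken: No

No


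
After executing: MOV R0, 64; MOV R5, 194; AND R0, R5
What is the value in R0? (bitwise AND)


Register state trace:
  MOV R0, 64  → R0 = 64 (0b01000000)
  MOV R5, 194  → R5 = 194 (0b11000010)
  AND R0, R5  → R0 = 64 AND 194 = 64 (0b01000000)
Final: R0 = 64

64


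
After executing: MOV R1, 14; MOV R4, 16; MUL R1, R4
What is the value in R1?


Register state trace:
  MOV R1, 14  → R1 = 14
  MOV R4, 16  → R4 = 16
  MUL R1, R4  → R1 = 14 * 16 = 224
Final: R1 = 224

224


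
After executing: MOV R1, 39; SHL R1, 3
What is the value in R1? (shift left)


Register state trace:
  MOV R1, 39  → R1 = 39
  SHL R1, 3  → R1 = 39 << 3 = 39 * 2^3 = 312
Final: R1 = 312

312


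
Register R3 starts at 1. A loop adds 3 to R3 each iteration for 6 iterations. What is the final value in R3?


Starting value: R3 = 1
  Iter 1: R3 = 1 + 3 = 4
  Iter 2: R3 = 4 + 3 = 7
  Iter 3: R3 = 7 + 3 = 10
  Iter 4: R3 = 10 + 3 = 13
  Iter 5: R3 = 13 + 3 = 16
  Iter 6: R3 = 16 + 3 = 19
Final: R3 = 19

19


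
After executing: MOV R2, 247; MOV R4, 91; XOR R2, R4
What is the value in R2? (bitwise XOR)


Register state trace:
  MOV R2, 247  → R2 = 247 (0b11110111)
  MOV R4, 91  → R4 = 91 (0b01011011)
  XOR R2, R4  → R2 = 247 XOR 91 = 172 (0b10101100)
Final: R2 = 172

172


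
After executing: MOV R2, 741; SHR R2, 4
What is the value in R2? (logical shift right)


Register state trace:
  MOV R2, 741  → R2 = 741
  SHR R2, 4  → R2 = 741 >> 4 = 741 // 2^4 = 46
Final: R2 = 46

46


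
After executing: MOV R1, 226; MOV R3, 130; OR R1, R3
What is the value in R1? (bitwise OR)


Register state trace:
  MOV R1, 226  → R1 = 226 (0b11100010)
  MOV R3, 130  → R3 = 130 (0b10000010)
  OR R1, R3   → R1 = 226 OR 130 = 226 (0b11100010)
Final: R1 = 226

226


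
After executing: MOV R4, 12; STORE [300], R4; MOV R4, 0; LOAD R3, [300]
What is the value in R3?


Register and memory trace:
  MOV R4, 12  → R4 = 12
  STORE [300], R4  → mem[300] = 12
  MOV R4, 0  → R4 = 0
  LOAD R3, [300]  → R3 = mem[300] = 12
Final: R3 = 12

12


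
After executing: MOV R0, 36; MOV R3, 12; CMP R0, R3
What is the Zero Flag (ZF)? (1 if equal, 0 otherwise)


Register state trace:
  MOV R0, 36  → R0 = 36
  MOV R3, 12  → R3 = 12
  CMP R0, R3  → computes 36 - 12 = 24
  Result is nonzero, so values are not equal
ZF = 0

0


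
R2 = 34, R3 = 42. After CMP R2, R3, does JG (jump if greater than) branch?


Trace:
  R2 = 34, R3 = 42
  CMP R2, R3  → compares 34 vs 42
  JG checks: is 34 greater than 42?
  34 < 42, so condition is false
Branch taken: No

No


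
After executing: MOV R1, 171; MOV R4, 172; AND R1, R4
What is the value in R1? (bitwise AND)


Register state trace:
  MOV R1, 171  → R1 = 171 (0b10101011)
  MOV R4, 172  → R4 = 172 (0b10101100)
  AND R1, R4  → R1 = 171 AND 172 = 168 (0b10101000)
Final: R1 = 168

168


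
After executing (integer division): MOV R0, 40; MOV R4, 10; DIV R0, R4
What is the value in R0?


Register state trace:
  MOV R0, 40  → R0 = 40
  MOV R4, 10  → R4 = 10
  DIV R0, R4  → R0 = 40 // 10 = 4
Final: R0 = 4

4


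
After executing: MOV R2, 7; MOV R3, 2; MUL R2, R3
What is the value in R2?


Register state trace:
  MOV R2, 7  → R2 = 7
  MOV R3, 2  → R3 = 2
  MUL R2, R3  → R2 = 7 * 2 = 14
Final: R2 = 14

14


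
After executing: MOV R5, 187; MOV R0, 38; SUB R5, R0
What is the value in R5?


Register state trace:
  MOV R5, 187  → R5 = 187
  MOV R0, 38  → R0 = 38
  SUB R5, R0  → R5 = 187 - 38 = 149
Final: R5 = 149

149


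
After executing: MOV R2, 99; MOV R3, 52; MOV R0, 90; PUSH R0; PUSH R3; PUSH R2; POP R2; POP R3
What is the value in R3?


Stack trace (top is rightmost):
  MOV R2, 99  → R2 = 99
  MOV R3, 52  → R3 = 52
  MOV R0, 90  → R0 = 90
  PUSH R0  → stack: [90]
  PUSH R3  → stack: [90, 52]
  PUSH R2  → stack: [90, 52, 99]
  POP R2  → R2 = 99, stack: [90, 52]
  POP R3  → R3 = 52, stack: [90]
Final: R3 = 52

52


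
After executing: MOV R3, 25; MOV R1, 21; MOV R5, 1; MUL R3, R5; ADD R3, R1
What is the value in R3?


Register state trace:
  MOV R3, 25  → R3 = 25
  MOV R1, 21  → R1 = 21
  MOV R5, 1  → R5 = 1
  MUL R3, R5  → R3 = 25 * 1 = 25
  ADD R3, R1  → R3 = 25 + 21 = 46
Final: R3 = 46

46


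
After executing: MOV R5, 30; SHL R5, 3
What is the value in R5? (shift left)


Register state trace:
  MOV R5, 30  → R5 = 30
  SHL R5, 3  → R5 = 30 << 3 = 30 * 2^3 = 240
Final: R5 = 240

240


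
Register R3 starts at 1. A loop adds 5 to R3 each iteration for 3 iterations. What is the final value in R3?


Starting value: R3 = 1
  Iter 1: R3 = 1 + 5 = 6
  Iter 2: R3 = 6 + 5 = 11
  Iter 3: R3 = 11 + 5 = 16
Final: R3 = 16

16


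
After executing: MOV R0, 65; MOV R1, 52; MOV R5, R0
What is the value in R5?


Register state trace:
  MOV R0, 65  → R0 = 65
  MOV R1, 52  → R1 = 52
  MOV R5, R0  → R5 = 65
Final: R5 = 65

65


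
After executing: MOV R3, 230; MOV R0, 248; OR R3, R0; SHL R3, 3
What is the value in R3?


Register state trace:
  MOV R3, 230  → R3 = 230 (0b11100110)
  MOV R0, 248  → R0 = 248 (0b11111000)
  OR R3, R0  → R3 = 230 OR 248 = 254 (0b11111110)
  SHL R3, 3  → R3 = 254 << 3 = 2032
Final: R3 = 2032

2032


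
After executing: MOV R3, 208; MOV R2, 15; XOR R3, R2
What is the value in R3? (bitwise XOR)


Register state trace:
  MOV R3, 208  → R3 = 208 (0b11010000)
  MOV R2, 15  → R2 = 15 (0b00001111)
  XOR R3, R2  → R3 = 208 XOR 15 = 223 (0b11011111)
Final: R3 = 223

223


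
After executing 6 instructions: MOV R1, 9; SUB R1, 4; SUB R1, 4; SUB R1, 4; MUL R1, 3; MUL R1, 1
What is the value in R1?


Register state trace:
  MOV R1, 9  → R1 = 9
  SUB R1, 4  → R1 = 9 - 4 = 5
  SUB R1, 4  → R1 = 5 - 4 = 1
  SUB R1, 4  → R1 = 1 - 4 = -3
  MUL R1, 3  → R1 = -3 * 3 = -9
  MUL R1, 1  → R1 = -9 * 1 = -9
Final: R1 = -9

-9


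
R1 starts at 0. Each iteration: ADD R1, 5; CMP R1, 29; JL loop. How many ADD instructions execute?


Loop trace (R1 starts at 0, target 29, step 5):
  ADD #1: R1 = 0 + 5 = 5  → 5 < 29, loop
  ADD #2: R1 = 5 + 5 = 10  → 10 < 29, loop
  ADD #3: R1 = 10 + 5 = 15  → 15 < 29, loop
  ADD #4: R1 = 15 + 5 = 20  → 20 < 29, loop
  ADD #5: R1 = 20 + 5 = 25  → 25 < 29, loop
  ADD #6: R1 = 25 + 5 = 30  → 30 >= 29, exit
Total ADD instructions: 6

6


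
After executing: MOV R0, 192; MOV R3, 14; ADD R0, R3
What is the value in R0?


Register state trace:
  MOV R0, 192  → R0 = 192
  MOV R3, 14  → R3 = 14
  ADD R0, R3  → R0 = 192 + 14 = 206
Final: R0 = 206

206


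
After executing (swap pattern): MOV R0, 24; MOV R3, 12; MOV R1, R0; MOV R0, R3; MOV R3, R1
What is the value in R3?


Register state trace (swap pattern):
  MOV R0, 24  → R0 = 24
  MOV R3, 12  → R3 = 12
  MOV R1, R0  → R1 = 24  (save R0)
  MOV R0, R3  → R0 = 12  (R0 gets R3's value)
  MOV R3, R1  → R3 = 24  (R3 gets saved value)
Final: R3 = 24

24


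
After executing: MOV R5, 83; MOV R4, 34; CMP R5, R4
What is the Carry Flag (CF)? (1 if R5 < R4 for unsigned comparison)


Register state trace:
  MOV R5, 83  → R5 = 83
  MOV R4, 34  → R4 = 34
  CMP R5, R4  → unsigned 83 - 34: no borrow
  83 >= 34, so CF = 0
CF = 0

0


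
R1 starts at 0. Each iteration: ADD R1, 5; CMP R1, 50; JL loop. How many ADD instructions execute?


Loop trace (R1 starts at 0, target 50, step 5):
  ADD #1: R1 = 0 + 5 = 5  → 5 < 50, loop
  ADD #2: R1 = 5 + 5 = 10  → 10 < 50, loop
  ADD #3: R1 = 10 + 5 = 15  → 15 < 50, loop
  ADD #4: R1 = 15 + 5 = 20  → 20 < 50, loop
  ADD #5: R1 = 20 + 5 = 25  → 25 < 50, loop
  ADD #6: R1 = 25 + 5 = 30  → 30 < 50, loop
  ADD #7: R1 = 30 + 5 = 35  → 35 < 50, loop
  ADD #8: R1 = 35 + 5 = 40  → 40 < 50, loop
  ADD #9: R1 = 40 + 5 = 45  → 45 < 50, loop
  ADD #10: R1 = 45 + 5 = 50  → 50 >= 50, exit
Total ADD instructions: 10

10


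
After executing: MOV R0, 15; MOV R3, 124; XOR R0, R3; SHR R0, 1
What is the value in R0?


Register state trace:
  MOV R0, 15  → R0 = 15 (0b00001111)
  MOV R3, 124  → R3 = 124 (0b01111100)
  XOR R0, R3  → R0 = 15 XOR 124 = 115 (0b01110011)
  SHR R0, 1  → R0 = 115 >> 1 = 57
Final: R0 = 57

57


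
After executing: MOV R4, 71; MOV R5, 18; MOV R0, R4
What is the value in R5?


Register state trace:
  MOV R4, 71  → R4 = 71
  MOV R5, 18  → R5 = 18
  MOV R0, R4  → R0 = 71
Final: R5 = 18

18


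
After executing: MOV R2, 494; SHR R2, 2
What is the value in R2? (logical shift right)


Register state trace:
  MOV R2, 494  → R2 = 494
  SHR R2, 2  → R2 = 494 >> 2 = 494 // 2^2 = 123
Final: R2 = 123

123


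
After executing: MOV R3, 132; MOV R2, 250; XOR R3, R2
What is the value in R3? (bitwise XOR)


Register state trace:
  MOV R3, 132  → R3 = 132 (0b10000100)
  MOV R2, 250  → R2 = 250 (0b11111010)
  XOR R3, R2  → R3 = 132 XOR 250 = 126 (0b01111110)
Final: R3 = 126

126


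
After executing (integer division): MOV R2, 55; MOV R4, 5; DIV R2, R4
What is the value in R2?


Register state trace:
  MOV R2, 55  → R2 = 55
  MOV R4, 5  → R4 = 5
  DIV R2, R4  → R2 = 55 // 5 = 11
Final: R2 = 11

11


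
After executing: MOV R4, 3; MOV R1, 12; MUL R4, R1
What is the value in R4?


Register state trace:
  MOV R4, 3  → R4 = 3
  MOV R1, 12  → R1 = 12
  MUL R4, R1  → R4 = 3 * 12 = 36
Final: R4 = 36

36


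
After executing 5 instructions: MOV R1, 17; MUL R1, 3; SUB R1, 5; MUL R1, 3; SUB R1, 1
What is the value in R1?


Register state trace:
  MOV R1, 17  → R1 = 17
  MUL R1, 3  → R1 = 17 * 3 = 51
  SUB R1, 5  → R1 = 51 - 5 = 46
  MUL R1, 3  → R1 = 46 * 3 = 138
  SUB R1, 1  → R1 = 138 - 1 = 137
Final: R1 = 137

137


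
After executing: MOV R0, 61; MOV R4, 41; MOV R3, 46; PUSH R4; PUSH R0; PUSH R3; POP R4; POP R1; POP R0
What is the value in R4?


Stack trace (top is rightmost):
  MOV R0, 61  → R0 = 61
  MOV R4, 41  → R4 = 41
  MOV R3, 46  → R3 = 46
  PUSH R4  → stack: [41]
  PUSH R0  → stack: [41, 61]
  PUSH R3  → stack: [41, 61, 46]
  POP R4  → R4 = 46, stack: [41, 61]
  POP R1  → R1 = 61, stack: [41]
  POP R0  → R0 = 41, stack: []
Final: R4 = 46

46


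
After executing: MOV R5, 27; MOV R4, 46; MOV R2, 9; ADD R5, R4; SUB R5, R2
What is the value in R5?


Register state trace:
  MOV R5, 27  → R5 = 27
  MOV R4, 46  → R4 = 46
  MOV R2, 9  → R2 = 9
  ADD R5, R4  → R5 = 27 + 46 = 73
  SUB R5, R2  → R5 = 73 - 9 = 64
Final: R5 = 64

64


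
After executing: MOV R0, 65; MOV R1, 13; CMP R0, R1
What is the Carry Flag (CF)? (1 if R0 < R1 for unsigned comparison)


Register state trace:
  MOV R0, 65  → R0 = 65
  MOV R1, 13  → R1 = 13
  CMP R0, R1  → unsigned 65 - 13: no borrow
  65 >= 13, so CF = 0
CF = 0

0


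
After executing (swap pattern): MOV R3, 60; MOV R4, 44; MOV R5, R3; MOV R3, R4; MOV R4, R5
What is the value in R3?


Register state trace (swap pattern):
  MOV R3, 60  → R3 = 60
  MOV R4, 44  → R4 = 44
  MOV R5, R3  → R5 = 60  (save R3)
  MOV R3, R4  → R3 = 44  (R3 gets R4's value)
  MOV R4, R5  → R4 = 60  (R4 gets saved value)
Final: R3 = 44

44


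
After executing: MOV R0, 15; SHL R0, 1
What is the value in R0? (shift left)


Register state trace:
  MOV R0, 15  → R0 = 15
  SHL R0, 1  → R0 = 15 << 1 = 15 * 2^1 = 30
Final: R0 = 30

30


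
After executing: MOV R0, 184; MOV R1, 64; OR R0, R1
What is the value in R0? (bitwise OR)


Register state trace:
  MOV R0, 184  → R0 = 184 (0b10111000)
  MOV R1, 64  → R1 = 64 (0b01000000)
  OR R0, R1   → R0 = 184 OR 64 = 248 (0b11111000)
Final: R0 = 248

248


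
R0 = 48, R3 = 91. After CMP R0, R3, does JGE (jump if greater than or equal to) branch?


Trace:
  R0 = 48, R3 = 91
  CMP R0, R3  → compares 48 vs 91
  JGE checks: is 48 greater than or equal to 91?
  48 < 91, so condition is false
Branch taken: No

No


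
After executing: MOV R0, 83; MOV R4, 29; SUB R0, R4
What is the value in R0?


Register state trace:
  MOV R0, 83  → R0 = 83
  MOV R4, 29  → R4 = 29
  SUB R0, R4  → R0 = 83 - 29 = 54
Final: R0 = 54

54


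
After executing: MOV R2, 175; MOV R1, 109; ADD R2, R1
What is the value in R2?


Register state trace:
  MOV R2, 175  → R2 = 175
  MOV R1, 109  → R1 = 109
  ADD R2, R1  → R2 = 175 + 109 = 284
Final: R2 = 284

284


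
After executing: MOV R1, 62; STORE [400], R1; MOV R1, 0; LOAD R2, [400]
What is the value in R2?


Register and memory trace:
  MOV R1, 62  → R1 = 62
  STORE [400], R1  → mem[400] = 62
  MOV R1, 0  → R1 = 0
  LOAD R2, [400]  → R2 = mem[400] = 62
Final: R2 = 62

62


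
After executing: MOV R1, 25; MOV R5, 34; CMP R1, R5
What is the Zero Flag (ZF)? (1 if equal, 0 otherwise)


Register state trace:
  MOV R1, 25  → R1 = 25
  MOV R5, 34  → R5 = 34
  CMP R1, R5  → computes 25 - 34 = -9
  Result is nonzero, so values are not equal
ZF = 0

0


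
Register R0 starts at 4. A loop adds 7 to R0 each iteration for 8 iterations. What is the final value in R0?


Starting value: R0 = 4
  Iter 1: R0 = 4 + 7 = 11
  Iter 2: R0 = 11 + 7 = 18
  Iter 3: R0 = 18 + 7 = 25
  Iter 4: R0 = 25 + 7 = 32
  Iter 5: R0 = 32 + 7 = 39
  Iter 6: R0 = 39 + 7 = 46
  Iter 7: R0 = 46 + 7 = 53
  Iter 8: R0 = 53 + 7 = 60
Final: R0 = 60

60


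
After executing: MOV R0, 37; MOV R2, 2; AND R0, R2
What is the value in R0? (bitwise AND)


Register state trace:
  MOV R0, 37  → R0 = 37 (0b00100101)
  MOV R2, 2  → R2 = 2 (0b00000010)
  AND R0, R2  → R0 = 37 AND 2 = 0 (0b00000000)
Final: R0 = 0

0


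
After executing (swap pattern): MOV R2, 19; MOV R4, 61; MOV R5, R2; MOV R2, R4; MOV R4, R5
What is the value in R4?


Register state trace (swap pattern):
  MOV R2, 19  → R2 = 19
  MOV R4, 61  → R4 = 61
  MOV R5, R2  → R5 = 19  (save R2)
  MOV R2, R4  → R2 = 61  (R2 gets R4's value)
  MOV R4, R5  → R4 = 19  (R4 gets saved value)
Final: R4 = 19

19


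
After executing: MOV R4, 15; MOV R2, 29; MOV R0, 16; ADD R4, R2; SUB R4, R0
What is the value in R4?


Register state trace:
  MOV R4, 15  → R4 = 15
  MOV R2, 29  → R2 = 29
  MOV R0, 16  → R0 = 16
  ADD R4, R2  → R4 = 15 + 29 = 44
  SUB R4, R0  → R4 = 44 - 16 = 28
Final: R4 = 28

28


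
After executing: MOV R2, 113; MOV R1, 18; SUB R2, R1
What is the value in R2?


Register state trace:
  MOV R2, 113  → R2 = 113
  MOV R1, 18  → R1 = 18
  SUB R2, R1  → R2 = 113 - 18 = 95
Final: R2 = 95

95


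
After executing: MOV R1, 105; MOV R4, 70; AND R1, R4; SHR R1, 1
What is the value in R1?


Register state trace:
  MOV R1, 105  → R1 = 105 (0b01101001)
  MOV R4, 70  → R4 = 70 (0b01000110)
  AND R1, R4  → R1 = 105 AND 70 = 64 (0b01000000)
  SHR R1, 1  → R1 = 64 >> 1 = 32
Final: R1 = 32

32


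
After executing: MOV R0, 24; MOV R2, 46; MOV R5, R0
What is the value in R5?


Register state trace:
  MOV R0, 24  → R0 = 24
  MOV R2, 46  → R2 = 46
  MOV R5, R0  → R5 = 24
Final: R5 = 24

24


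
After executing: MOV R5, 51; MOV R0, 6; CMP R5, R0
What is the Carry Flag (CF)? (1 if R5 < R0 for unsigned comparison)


Register state trace:
  MOV R5, 51  → R5 = 51
  MOV R0, 6  → R0 = 6
  CMP R5, R0  → unsigned 51 - 6: no borrow
  51 >= 6, so CF = 0
CF = 0

0


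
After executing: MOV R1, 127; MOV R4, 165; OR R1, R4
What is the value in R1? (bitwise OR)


Register state trace:
  MOV R1, 127  → R1 = 127 (0b01111111)
  MOV R4, 165  → R4 = 165 (0b10100101)
  OR R1, R4   → R1 = 127 OR 165 = 255 (0b11111111)
Final: R1 = 255

255


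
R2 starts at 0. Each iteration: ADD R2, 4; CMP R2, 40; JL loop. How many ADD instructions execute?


Loop trace (R2 starts at 0, target 40, step 4):
  ADD #1: R2 = 0 + 4 = 4  → 4 < 40, loop
  ADD #2: R2 = 4 + 4 = 8  → 8 < 40, loop
  ADD #3: R2 = 8 + 4 = 12  → 12 < 40, loop
  ADD #4: R2 = 12 + 4 = 16  → 16 < 40, loop
  ADD #5: R2 = 16 + 4 = 20  → 20 < 40, loop
  ADD #6: R2 = 20 + 4 = 24  → 24 < 40, loop
  ADD #7: R2 = 24 + 4 = 28  → 28 < 40, loop
  ADD #8: R2 = 28 + 4 = 32  → 32 < 40, loop
  ADD #9: R2 = 32 + 4 = 36  → 36 < 40, loop
  ADD #10: R2 = 36 + 4 = 40  → 40 >= 40, exit
Total ADD instructions: 10

10


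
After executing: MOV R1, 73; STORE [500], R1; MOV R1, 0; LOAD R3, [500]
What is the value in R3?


Register and memory trace:
  MOV R1, 73  → R1 = 73
  STORE [500], R1  → mem[500] = 73
  MOV R1, 0  → R1 = 0
  LOAD R3, [500]  → R3 = mem[500] = 73
Final: R3 = 73

73


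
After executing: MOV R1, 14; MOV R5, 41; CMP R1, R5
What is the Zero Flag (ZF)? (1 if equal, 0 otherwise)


Register state trace:
  MOV R1, 14  → R1 = 14
  MOV R5, 41  → R5 = 41
  CMP R1, R5  → computes 14 - 41 = -27
  Result is nonzero, so values are not equal
ZF = 0

0


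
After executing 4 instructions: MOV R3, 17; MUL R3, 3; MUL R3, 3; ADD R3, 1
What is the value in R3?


Register state trace:
  MOV R3, 17  → R3 = 17
  MUL R3, 3  → R3 = 17 * 3 = 51
  MUL R3, 3  → R3 = 51 * 3 = 153
  ADD R3, 1  → R3 = 153 + 1 = 154
Final: R3 = 154

154


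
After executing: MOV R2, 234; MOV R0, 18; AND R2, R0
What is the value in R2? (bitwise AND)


Register state trace:
  MOV R2, 234  → R2 = 234 (0b11101010)
  MOV R0, 18  → R0 = 18 (0b00010010)
  AND R2, R0  → R2 = 234 AND 18 = 2 (0b00000010)
Final: R2 = 2

2


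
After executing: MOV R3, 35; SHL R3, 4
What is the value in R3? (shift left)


Register state trace:
  MOV R3, 35  → R3 = 35
  SHL R3, 4  → R3 = 35 << 4 = 35 * 2^4 = 560
Final: R3 = 560

560


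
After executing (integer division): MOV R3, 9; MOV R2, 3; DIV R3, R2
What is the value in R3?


Register state trace:
  MOV R3, 9  → R3 = 9
  MOV R2, 3  → R2 = 3
  DIV R3, R2  → R3 = 9 // 3 = 3
Final: R3 = 3

3


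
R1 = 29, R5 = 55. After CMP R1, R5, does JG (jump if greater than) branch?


Trace:
  R1 = 29, R5 = 55
  CMP R1, R5  → compares 29 vs 55
  JG checks: is 29 greater than 55?
  29 < 55, so condition is false
Branch taken: No

No


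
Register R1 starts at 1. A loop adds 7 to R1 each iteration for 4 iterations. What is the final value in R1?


Starting value: R1 = 1
  Iter 1: R1 = 1 + 7 = 8
  Iter 2: R1 = 8 + 7 = 15
  Iter 3: R1 = 15 + 7 = 22
  Iter 4: R1 = 22 + 7 = 29
Final: R1 = 29

29


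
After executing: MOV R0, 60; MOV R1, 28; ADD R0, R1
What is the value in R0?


Register state trace:
  MOV R0, 60  → R0 = 60
  MOV R1, 28  → R1 = 28
  ADD R0, R1  → R0 = 60 + 28 = 88
Final: R0 = 88

88


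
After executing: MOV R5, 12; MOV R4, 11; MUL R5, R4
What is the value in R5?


Register state trace:
  MOV R5, 12  → R5 = 12
  MOV R4, 11  → R4 = 11
  MUL R5, R4  → R5 = 12 * 11 = 132
Final: R5 = 132

132


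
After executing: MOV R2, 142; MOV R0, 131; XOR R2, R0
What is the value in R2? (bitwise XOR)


Register state trace:
  MOV R2, 142  → R2 = 142 (0b10001110)
  MOV R0, 131  → R0 = 131 (0b10000011)
  XOR R2, R0  → R2 = 142 XOR 131 = 13 (0b00001101)
Final: R2 = 13

13


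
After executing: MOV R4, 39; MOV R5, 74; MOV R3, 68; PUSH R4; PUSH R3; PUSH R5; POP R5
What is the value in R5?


Stack trace (top is rightmost):
  MOV R4, 39  → R4 = 39
  MOV R5, 74  → R5 = 74
  MOV R3, 68  → R3 = 68
  PUSH R4  → stack: [39]
  PUSH R3  → stack: [39, 68]
  PUSH R5  → stack: [39, 68, 74]
  POP R5  → R5 = 74, stack: [39, 68]
Final: R5 = 74

74


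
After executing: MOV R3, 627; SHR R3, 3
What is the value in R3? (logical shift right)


Register state trace:
  MOV R3, 627  → R3 = 627
  SHR R3, 3  → R3 = 627 >> 3 = 627 // 2^3 = 78
Final: R3 = 78

78


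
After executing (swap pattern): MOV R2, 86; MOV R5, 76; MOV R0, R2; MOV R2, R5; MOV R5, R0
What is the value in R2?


Register state trace (swap pattern):
  MOV R2, 86  → R2 = 86
  MOV R5, 76  → R5 = 76
  MOV R0, R2  → R0 = 86  (save R2)
  MOV R2, R5  → R2 = 76  (R2 gets R5's value)
  MOV R5, R0  → R5 = 86  (R5 gets saved value)
Final: R2 = 76

76


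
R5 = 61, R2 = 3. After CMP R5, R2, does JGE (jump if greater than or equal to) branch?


Trace:
  R5 = 61, R2 = 3
  CMP R5, R2  → compares 61 vs 3
  JGE checks: is 61 greater than or equal to 3?
  61 > 3, so condition is true
Branch taken: Yes

Yes


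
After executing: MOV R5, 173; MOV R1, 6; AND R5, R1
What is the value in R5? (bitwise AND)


Register state trace:
  MOV R5, 173  → R5 = 173 (0b10101101)
  MOV R1, 6  → R1 = 6 (0b00000110)
  AND R5, R1  → R5 = 173 AND 6 = 4 (0b00000100)
Final: R5 = 4

4


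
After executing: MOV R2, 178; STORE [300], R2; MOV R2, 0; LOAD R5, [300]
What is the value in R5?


Register and memory trace:
  MOV R2, 178  → R2 = 178
  STORE [300], R2  → mem[300] = 178
  MOV R2, 0  → R2 = 0
  LOAD R5, [300]  → R5 = mem[300] = 178
Final: R5 = 178

178


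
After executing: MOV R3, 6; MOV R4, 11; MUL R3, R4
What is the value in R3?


Register state trace:
  MOV R3, 6  → R3 = 6
  MOV R4, 11  → R4 = 11
  MUL R3, R4  → R3 = 6 * 11 = 66
Final: R3 = 66

66


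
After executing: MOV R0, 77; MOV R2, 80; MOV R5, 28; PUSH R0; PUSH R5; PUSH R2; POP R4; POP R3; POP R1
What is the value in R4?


Stack trace (top is rightmost):
  MOV R0, 77  → R0 = 77
  MOV R2, 80  → R2 = 80
  MOV R5, 28  → R5 = 28
  PUSH R0  → stack: [77]
  PUSH R5  → stack: [77, 28]
  PUSH R2  → stack: [77, 28, 80]
  POP R4  → R4 = 80, stack: [77, 28]
  POP R3  → R3 = 28, stack: [77]
  POP R1  → R1 = 77, stack: []
Final: R4 = 80

80


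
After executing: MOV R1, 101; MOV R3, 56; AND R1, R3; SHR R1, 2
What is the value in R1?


Register state trace:
  MOV R1, 101  → R1 = 101 (0b01100101)
  MOV R3, 56  → R3 = 56 (0b00111000)
  AND R1, R3  → R1 = 101 AND 56 = 32 (0b00100000)
  SHR R1, 2  → R1 = 32 >> 2 = 8
Final: R1 = 8

8


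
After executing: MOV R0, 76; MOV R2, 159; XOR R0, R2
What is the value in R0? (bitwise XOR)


Register state trace:
  MOV R0, 76  → R0 = 76 (0b01001100)
  MOV R2, 159  → R2 = 159 (0b10011111)
  XOR R0, R2  → R0 = 76 XOR 159 = 211 (0b11010011)
Final: R0 = 211

211


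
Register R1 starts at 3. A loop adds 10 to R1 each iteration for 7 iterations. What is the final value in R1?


Starting value: R1 = 3
  Iter 1: R1 = 3 + 10 = 13
  Iter 2: R1 = 13 + 10 = 23
  Iter 3: R1 = 23 + 10 = 33
  Iter 4: R1 = 33 + 10 = 43
  Iter 5: R1 = 43 + 10 = 53
  Iter 6: R1 = 53 + 10 = 63
  Iter 7: R1 = 63 + 10 = 73
Final: R1 = 73

73
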